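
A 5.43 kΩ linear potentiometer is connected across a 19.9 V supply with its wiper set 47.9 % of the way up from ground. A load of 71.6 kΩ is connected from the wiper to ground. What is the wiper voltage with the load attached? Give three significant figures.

The wiper splits the pot into (1−α)R = 2.829 kΩ above and αR = 2.601 kΩ below.
Lower section ‖ load = 2.510 kΩ.
V_wiper = 19.9 × 2.510/(2.829 + 2.510) = 9.36 V.

V ≈ 9.36 V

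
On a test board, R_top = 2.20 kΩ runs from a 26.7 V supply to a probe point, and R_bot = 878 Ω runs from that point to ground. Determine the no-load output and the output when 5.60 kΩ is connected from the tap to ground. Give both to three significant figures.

Unloaded: 7.62 V; loaded: 6.85 V

Open-circuit: V = 26.7 × 878/(2200 + 878) = 7.62 V.
With the load, R_bot becomes R_bot‖R_L = 759.0 Ω, so V = 26.7 × 759.0/2959 = 6.85 V.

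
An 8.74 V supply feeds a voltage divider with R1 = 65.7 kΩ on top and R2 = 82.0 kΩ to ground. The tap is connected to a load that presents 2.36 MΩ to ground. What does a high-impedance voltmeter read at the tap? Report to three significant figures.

V_out ≈ 4.78 V

The load sits in parallel with R2: R2‖R_L = (82.0 × 2360) / (82.0 + 2360) = 79.25 kΩ.
V_out = 8.74 × 79.25 / (65.7 + 79.25) = 8.74 × 79.25/144.9 = 4.78 V.
(Unloaded it would have been 4.85 V.)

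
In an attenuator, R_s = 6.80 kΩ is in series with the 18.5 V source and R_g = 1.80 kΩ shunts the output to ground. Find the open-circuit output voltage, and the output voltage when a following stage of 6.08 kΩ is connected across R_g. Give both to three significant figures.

Open-circuit: V = 18.5 × 1.80/(6.80 + 1.80) = 3.87 V.
With the load, R_g becomes R_g‖R_L = 1.389 kΩ, so V = 18.5 × 1.389/8.189 = 3.14 V.

Unloaded: 3.87 V; loaded: 3.14 V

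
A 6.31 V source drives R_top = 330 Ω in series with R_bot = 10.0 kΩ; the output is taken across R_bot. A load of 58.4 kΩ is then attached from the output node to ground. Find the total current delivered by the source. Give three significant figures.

I ≈ 0.712 mA

R_bot‖R_L = 8538 Ω, so the source sees R_top + R_bot‖R_L = 8868 Ω.
I = 6.31 V / 8868 Ω = 0.712 mA.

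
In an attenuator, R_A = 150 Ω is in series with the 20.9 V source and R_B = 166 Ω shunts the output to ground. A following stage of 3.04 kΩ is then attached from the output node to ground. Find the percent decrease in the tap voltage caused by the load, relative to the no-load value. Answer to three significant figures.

2.53 %

The divider's output (Thévenin) resistance is R_A‖R_B = 78.80 Ω.
Fractional drop under load = R_th/(R_th + R_L) = 78.80 / (78.80 + 3040) = 0.02527.
So the output falls by 2.53 %.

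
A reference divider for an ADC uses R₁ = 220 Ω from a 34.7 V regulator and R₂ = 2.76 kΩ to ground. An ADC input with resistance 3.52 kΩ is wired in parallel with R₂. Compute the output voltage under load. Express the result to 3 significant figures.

The load sits in parallel with R₂: R₂‖R_L = (2760 × 3520) / (2760 + 3520) = 1547 Ω.
V_out = 34.7 × 1547 / (220 + 1547) = 34.7 × 1547/1767 = 30.4 V.

V_out ≈ 30.4 V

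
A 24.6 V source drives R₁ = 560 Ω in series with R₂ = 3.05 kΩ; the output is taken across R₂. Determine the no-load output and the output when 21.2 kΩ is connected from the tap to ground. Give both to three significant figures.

Open-circuit: V = 24.6 × 3050/(560 + 3050) = 20.8 V.
With the load, R₂ becomes R₂‖R_L = 2666 Ω, so V = 24.6 × 2666/3226 = 20.3 V.

Unloaded: 20.8 V; loaded: 20.3 V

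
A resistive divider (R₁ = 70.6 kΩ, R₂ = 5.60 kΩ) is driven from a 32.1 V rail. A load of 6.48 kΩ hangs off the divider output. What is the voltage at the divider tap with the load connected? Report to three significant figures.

V_out ≈ 1.31 V

The load sits in parallel with R₂: R₂‖R_L = (5.60 × 6.48) / (5.60 + 6.48) = 3.004 kΩ.
V_out = 32.1 × 3.004 / (70.6 + 3.004) = 32.1 × 3.004/73.60 = 1.31 V.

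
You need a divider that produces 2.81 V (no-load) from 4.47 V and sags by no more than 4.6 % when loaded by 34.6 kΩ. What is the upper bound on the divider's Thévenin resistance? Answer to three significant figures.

R_th ≤ 1.67 kΩ

Loading drop = R_th/(R_th + R_L) ≤ 0.0460, so R_th ≤ R_L · ε/(1−ε) = 34.6 kΩ × 0.0460/0.9540 = 1.67 kΩ.
(Any R1, R2 with R2/(R1+R2) = 0.629 and R1‖R2 ≤ 1.67 kΩ will meet the spec.)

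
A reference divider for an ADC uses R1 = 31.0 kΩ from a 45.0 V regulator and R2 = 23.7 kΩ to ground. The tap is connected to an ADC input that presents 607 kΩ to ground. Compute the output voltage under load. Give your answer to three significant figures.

V_out ≈ 19.1 V

The load sits in parallel with R2: R2‖R_L = (23.7 × 607) / (23.7 + 607) = 22.81 kΩ.
V_out = 45.0 × 22.81 / (31.0 + 22.81) = 45.0 × 22.81/53.81 = 19.1 V.
(Unloaded it would have been 19.5 V.)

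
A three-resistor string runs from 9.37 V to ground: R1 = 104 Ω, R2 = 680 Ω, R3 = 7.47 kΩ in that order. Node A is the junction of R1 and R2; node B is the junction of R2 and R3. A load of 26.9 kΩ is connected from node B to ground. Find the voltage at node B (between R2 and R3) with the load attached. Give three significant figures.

At node B, R3 is in parallel with the load: R3‖R_L = 5846 Ω.
Below node A the resistance is R2 + (R3‖R_L) = 6526 Ω, so V_A = 9.37 × 6526/6630 = 9.223 V.
Then V_B = V_A × (R3‖R_L)/(R2 + R3‖R_L) = 9.223 × 5846/6526 = 8.26 V.

V ≈ 8.26 V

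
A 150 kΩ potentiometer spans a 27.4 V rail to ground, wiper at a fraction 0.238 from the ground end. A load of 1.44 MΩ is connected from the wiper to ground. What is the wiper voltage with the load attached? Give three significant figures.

The wiper splits the pot into (1−α)R = 114.3 kΩ above and αR = 35.70 kΩ below.
Lower section ‖ load = 34.84 kΩ.
V_wiper = 27.4 × 34.84/(114.3 + 34.84) = 6.40 V.

V ≈ 6.40 V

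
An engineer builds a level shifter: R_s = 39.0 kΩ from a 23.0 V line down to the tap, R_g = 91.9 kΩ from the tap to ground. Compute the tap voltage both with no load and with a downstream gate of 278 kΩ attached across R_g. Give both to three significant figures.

Open-circuit: V = 23.0 × 91.9/(39.0 + 91.9) = 16.1 V.
With the load, R_g becomes R_g‖R_L = 69.07 kΩ, so V = 23.0 × 69.07/108.1 = 14.7 V.

Unloaded: 16.1 V; loaded: 14.7 V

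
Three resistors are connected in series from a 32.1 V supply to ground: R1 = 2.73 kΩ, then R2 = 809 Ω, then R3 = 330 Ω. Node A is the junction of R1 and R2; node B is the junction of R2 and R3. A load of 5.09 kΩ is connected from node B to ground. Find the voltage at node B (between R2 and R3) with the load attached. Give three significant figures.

At node B, R3 is in parallel with the load: R3‖R_L = 309.9 Ω.
Below node A the resistance is R2 + (R3‖R_L) = 1119 Ω, so V_A = 32.1 × 1119/3849 = 9.332 V.
Then V_B = V_A × (R3‖R_L)/(R2 + R3‖R_L) = 9.332 × 309.9/1119 = 2.58 V.

V ≈ 2.58 V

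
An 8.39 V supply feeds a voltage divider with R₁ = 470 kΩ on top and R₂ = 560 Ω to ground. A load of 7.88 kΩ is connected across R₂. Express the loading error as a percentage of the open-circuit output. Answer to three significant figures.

The divider's output (Thévenin) resistance is R₁‖R₂ = 559.3 Ω.
Fractional drop under load = R_th/(R_th + R_L) = 559.3 / (559.3 + 7880) = 0.06628.
So the output falls by 6.63 %.

6.63 %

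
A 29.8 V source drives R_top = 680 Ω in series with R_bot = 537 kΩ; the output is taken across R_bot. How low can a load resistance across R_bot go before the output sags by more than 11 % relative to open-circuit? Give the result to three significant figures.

R_L(min) ≈ 5.49 kΩ

Output resistance R_th = R_top‖R_bot = (680 × 537000)/537700 = 679.1 Ω.
The fractional drop is R_th/(R_th + R_L); requiring this ≤ 0.110 gives R_L ≥ R_th(1/0.110 − 1) = 679.1 × 8.091 = 5.49 kΩ.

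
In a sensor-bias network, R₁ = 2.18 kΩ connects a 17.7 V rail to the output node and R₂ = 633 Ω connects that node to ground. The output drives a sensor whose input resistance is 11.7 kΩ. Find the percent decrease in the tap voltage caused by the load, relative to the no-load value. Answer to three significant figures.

The divider's output (Thévenin) resistance is R₁‖R₂ = 490.6 Ω.
Fractional drop under load = R_th/(R_th + R_L) = 490.6 / (490.6 + 11700) = 0.04024.
So the output falls by 4.02 %.

4.02 %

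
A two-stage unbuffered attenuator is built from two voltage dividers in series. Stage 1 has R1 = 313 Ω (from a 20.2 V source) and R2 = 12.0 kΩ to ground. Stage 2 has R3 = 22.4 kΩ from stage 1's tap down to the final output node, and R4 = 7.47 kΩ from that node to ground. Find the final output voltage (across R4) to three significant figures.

Stage 2 presents R3+R4 = 29870 Ω as a load on stage 1's tap.
Stage 1's lower leg becomes R2‖(R3+R4) = 8561 Ω, so V_mid = 20.2 × 8561/8874 = 19.49 V.
Stage 2 is itself unloaded: V_out = V_mid × R4/(R3+R4) = 19.49 × 7470/29870 = 4.87 V.

V_out ≈ 4.87 V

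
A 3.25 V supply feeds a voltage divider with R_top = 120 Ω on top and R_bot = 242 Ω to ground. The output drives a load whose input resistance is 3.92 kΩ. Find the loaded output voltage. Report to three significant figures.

V_out ≈ 2.13 V

The load sits in parallel with R_bot: R_bot‖R_L = (242 × 3920) / (242 + 3920) = 227.9 Ω.
V_out = 3.25 × 227.9 / (120 + 227.9) = 3.25 × 227.9/347.9 = 2.13 V.
(Unloaded it would have been 2.17 V.)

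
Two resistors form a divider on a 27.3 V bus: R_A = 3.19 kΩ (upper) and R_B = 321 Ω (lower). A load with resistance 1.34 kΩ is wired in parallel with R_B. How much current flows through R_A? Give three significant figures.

I ≈ 7.92 mA

R_B‖R_L = 259.0 Ω, so the source sees R_A + R_B‖R_L = 3449 Ω.
I = 27.3 V / 3449 Ω = 7.92 mA.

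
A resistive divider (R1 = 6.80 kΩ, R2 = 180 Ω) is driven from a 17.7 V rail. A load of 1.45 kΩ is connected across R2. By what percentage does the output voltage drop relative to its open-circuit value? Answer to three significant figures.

The divider's output (Thévenin) resistance is R1‖R2 = 175.4 Ω.
Fractional drop under load = R_th/(R_th + R_L) = 175.4 / (175.4 + 1450) = 0.1079.
So the output falls by 10.8 %.

10.8 %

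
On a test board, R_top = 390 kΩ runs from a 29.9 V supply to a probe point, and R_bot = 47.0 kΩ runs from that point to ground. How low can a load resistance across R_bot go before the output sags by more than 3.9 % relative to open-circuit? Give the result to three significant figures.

Output resistance R_th = R_top‖R_bot = (390 × 47.0)/437.0 = 41.95 kΩ.
The fractional drop is R_th/(R_th + R_L); requiring this ≤ 0.0390 gives R_L ≥ R_th(1/0.0390 − 1) = 41.95 × 24.64 = 1.03 MΩ.

R_L(min) ≈ 1.03 MΩ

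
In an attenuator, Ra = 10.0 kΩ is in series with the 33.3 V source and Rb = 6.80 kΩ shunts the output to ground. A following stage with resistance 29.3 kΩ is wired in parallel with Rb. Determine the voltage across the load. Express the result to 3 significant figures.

V_out ≈ 11.8 V

The load sits in parallel with Rb: Rb‖R_L = (6.80 × 29.3) / (6.80 + 29.3) = 5.519 kΩ.
V_out = 33.3 × 5.519 / (10.0 + 5.519) = 33.3 × 5.519/15.52 = 11.8 V.
(Unloaded it would have been 13.5 V.)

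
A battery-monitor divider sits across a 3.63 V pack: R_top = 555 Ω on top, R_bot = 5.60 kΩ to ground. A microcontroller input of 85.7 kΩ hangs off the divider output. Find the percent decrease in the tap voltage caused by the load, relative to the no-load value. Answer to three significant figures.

0.586 %

The divider's output (Thévenin) resistance is R_top‖R_bot = 505.0 Ω.
Fractional drop under load = R_th/(R_th + R_L) = 505.0 / (505.0 + 85700) = 0.005858.
So the output falls by 0.586 %.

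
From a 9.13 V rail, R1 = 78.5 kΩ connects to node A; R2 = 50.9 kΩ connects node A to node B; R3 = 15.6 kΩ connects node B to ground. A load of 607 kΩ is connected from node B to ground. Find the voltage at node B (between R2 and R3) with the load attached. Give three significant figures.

At node B, R3 is in parallel with the load: R3‖R_L = 15.21 kΩ.
Below node A the resistance is R2 + (R3‖R_L) = 66.11 kΩ, so V_A = 9.13 × 66.11/144.6 = 4.174 V.
Then V_B = V_A × (R3‖R_L)/(R2 + R3‖R_L) = 4.174 × 15.21/66.11 = 0.960 V.

V ≈ 0.960 V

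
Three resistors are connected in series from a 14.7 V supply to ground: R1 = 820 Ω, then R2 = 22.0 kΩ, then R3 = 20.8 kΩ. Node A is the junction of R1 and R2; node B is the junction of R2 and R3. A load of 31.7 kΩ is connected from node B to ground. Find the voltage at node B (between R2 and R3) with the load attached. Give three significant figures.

V ≈ 5.22 V

At node B, R3 is in parallel with the load: R3‖R_L = 12560 Ω.
Below node A the resistance is R2 + (R3‖R_L) = 34560 Ω, so V_A = 14.7 × 34560/35380 = 14.36 V.
Then V_B = V_A × (R3‖R_L)/(R2 + R3‖R_L) = 14.36 × 12560/34560 = 5.22 V.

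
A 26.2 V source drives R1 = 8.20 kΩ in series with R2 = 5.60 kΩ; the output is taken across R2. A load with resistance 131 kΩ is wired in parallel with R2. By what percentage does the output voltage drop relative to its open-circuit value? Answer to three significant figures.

The divider's output (Thévenin) resistance is R1‖R2 = 3.328 kΩ.
Fractional drop under load = R_th/(R_th + R_L) = 3.328 / (3.328 + 131) = 0.02477.
So the output falls by 2.48 %.

2.48 %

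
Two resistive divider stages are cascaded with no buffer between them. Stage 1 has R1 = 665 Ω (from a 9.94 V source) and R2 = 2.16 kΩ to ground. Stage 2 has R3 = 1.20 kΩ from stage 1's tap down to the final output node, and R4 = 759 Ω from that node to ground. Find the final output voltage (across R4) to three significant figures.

Stage 2 presents R3+R4 = 1959 Ω as a load on stage 1's tap.
Stage 1's lower leg becomes R2‖(R3+R4) = 1027 Ω, so V_mid = 9.94 × 1027/1692 = 6.034 V.
Stage 2 is itself unloaded: V_out = V_mid × R4/(R3+R4) = 6.034 × 759/1959 = 2.34 V.

V_out ≈ 2.34 V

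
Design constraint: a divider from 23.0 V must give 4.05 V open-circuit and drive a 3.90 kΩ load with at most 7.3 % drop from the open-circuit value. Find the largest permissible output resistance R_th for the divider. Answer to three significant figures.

Loading drop = R_th/(R_th + R_L) ≤ 0.0730, so R_th ≤ R_L · ε/(1−ε) = 3.90 kΩ × 0.0730/0.9270 = 307 Ω.

R_th ≤ 307 Ω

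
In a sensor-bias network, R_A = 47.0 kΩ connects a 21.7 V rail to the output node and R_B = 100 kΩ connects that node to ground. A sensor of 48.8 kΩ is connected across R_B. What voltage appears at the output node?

V_out ≈ 8.92 V

The load sits in parallel with R_B: R_B‖R_L = (100 × 48.8) / (100 + 48.8) = 32.80 kΩ.
V_out = 21.7 × 32.80 / (47.0 + 32.80) = 21.7 × 32.80/79.80 = 8.92 V.
(Unloaded it would have been 14.8 V.)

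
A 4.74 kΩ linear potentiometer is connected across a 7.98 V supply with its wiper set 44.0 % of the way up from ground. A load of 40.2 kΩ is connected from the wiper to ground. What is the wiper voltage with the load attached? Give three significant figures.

V ≈ 3.41 V

The wiper splits the pot into (1−α)R = 2.654 kΩ above and αR = 2.086 kΩ below.
Lower section ‖ load = 1.983 kΩ.
V_wiper = 7.98 × 1.983/(2.654 + 1.983) = 3.41 V.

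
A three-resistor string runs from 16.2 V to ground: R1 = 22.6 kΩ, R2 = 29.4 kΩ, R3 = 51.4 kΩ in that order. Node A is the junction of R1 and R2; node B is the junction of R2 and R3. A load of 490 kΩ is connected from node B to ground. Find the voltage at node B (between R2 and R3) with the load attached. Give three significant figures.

At node B, R3 is in parallel with the load: R3‖R_L = 46.52 kΩ.
Below node A the resistance is R2 + (R3‖R_L) = 75.92 kΩ, so V_A = 16.2 × 75.92/98.52 = 12.48 V.
Then V_B = V_A × (R3‖R_L)/(R2 + R3‖R_L) = 12.48 × 46.52/75.92 = 7.65 V.

V ≈ 7.65 V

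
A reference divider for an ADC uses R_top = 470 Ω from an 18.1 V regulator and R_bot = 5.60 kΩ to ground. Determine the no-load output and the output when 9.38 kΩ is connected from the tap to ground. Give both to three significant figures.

Unloaded: 16.7 V; loaded: 16.0 V

Open-circuit: V = 18.1 × 5600/(470 + 5600) = 16.7 V.
With the load, R_bot becomes R_bot‖R_L = 3507 Ω, so V = 18.1 × 3507/3977 = 16.0 V.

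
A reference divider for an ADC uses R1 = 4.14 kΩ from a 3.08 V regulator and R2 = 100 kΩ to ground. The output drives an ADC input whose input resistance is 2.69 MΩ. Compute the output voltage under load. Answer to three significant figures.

The load sits in parallel with R2: R2‖R_L = (100 × 2690) / (100 + 2690) = 96.42 kΩ.
V_out = 3.08 × 96.42 / (4.14 + 96.42) = 3.08 × 96.42/100.6 = 2.95 V.

V_out ≈ 2.95 V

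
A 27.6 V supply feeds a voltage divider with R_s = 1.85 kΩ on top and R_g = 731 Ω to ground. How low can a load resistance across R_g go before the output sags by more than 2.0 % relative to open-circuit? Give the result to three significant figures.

R_L(min) ≈ 25.7 kΩ

Output resistance R_th = R_s‖R_g = (1850 × 731)/2581 = 524.0 Ω.
The fractional drop is R_th/(R_th + R_L); requiring this ≤ 0.0200 gives R_L ≥ R_th(1/0.0200 − 1) = 524.0 × 49.00 = 25.7 kΩ.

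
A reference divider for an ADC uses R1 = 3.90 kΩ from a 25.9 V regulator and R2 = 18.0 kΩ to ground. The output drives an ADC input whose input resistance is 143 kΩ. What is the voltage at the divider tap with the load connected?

V_out ≈ 20.8 V

The load sits in parallel with R2: R2‖R_L = (18.0 × 143) / (18.0 + 143) = 15.99 kΩ.
V_out = 25.9 × 15.99 / (3.90 + 15.99) = 25.9 × 15.99/19.89 = 20.8 V.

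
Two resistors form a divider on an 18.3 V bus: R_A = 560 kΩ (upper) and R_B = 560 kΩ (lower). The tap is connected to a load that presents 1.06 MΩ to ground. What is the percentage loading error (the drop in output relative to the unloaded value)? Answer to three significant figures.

20.9 %

The divider's output (Thévenin) resistance is R_A‖R_B = 280.0 kΩ.
Fractional drop under load = R_th/(R_th + R_L) = 280.0 / (280.0 + 1060) = 0.2090.
So the output falls by 20.9 %.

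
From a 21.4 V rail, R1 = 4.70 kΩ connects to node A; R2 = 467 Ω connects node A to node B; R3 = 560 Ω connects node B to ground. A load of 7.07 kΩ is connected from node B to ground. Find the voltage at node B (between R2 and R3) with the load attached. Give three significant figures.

At node B, R3 is in parallel with the load: R3‖R_L = 518.9 Ω.
Below node A the resistance is R2 + (R3‖R_L) = 985.9 Ω, so V_A = 21.4 × 985.9/5686 = 3.711 V.
Then V_B = V_A × (R3‖R_L)/(R2 + R3‖R_L) = 3.711 × 518.9/985.9 = 1.95 V.

V ≈ 1.95 V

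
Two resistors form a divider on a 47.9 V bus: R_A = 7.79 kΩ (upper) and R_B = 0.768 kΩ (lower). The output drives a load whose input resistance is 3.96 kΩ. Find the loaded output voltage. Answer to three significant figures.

The load sits in parallel with R_B: R_B‖R_L = (768 × 3960) / (768 + 3960) = 643.2 Ω.
V_out = 47.9 × 643.2 / (7790 + 643.2) = 47.9 × 643.2/8433 = 3.65 V.

V_out ≈ 3.65 V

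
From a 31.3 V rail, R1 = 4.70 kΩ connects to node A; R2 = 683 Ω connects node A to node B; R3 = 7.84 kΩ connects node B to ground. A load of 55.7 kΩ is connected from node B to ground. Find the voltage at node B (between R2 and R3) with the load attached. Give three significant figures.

At node B, R3 is in parallel with the load: R3‖R_L = 6873 Ω.
Below node A the resistance is R2 + (R3‖R_L) = 7556 Ω, so V_A = 31.3 × 7556/12260 = 19.30 V.
Then V_B = V_A × (R3‖R_L)/(R2 + R3‖R_L) = 19.30 × 6873/7556 = 17.6 V.

V ≈ 17.6 V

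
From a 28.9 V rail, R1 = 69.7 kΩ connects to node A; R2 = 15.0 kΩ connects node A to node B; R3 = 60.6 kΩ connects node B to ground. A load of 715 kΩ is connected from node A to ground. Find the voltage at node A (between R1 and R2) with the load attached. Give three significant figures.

V ≈ 14.3 V

Below node A the series string R2+R3 = 75.60 kΩ sits in parallel with the 715 kΩ load: 68.37 kΩ.
V_A = 28.9 × 68.37/(69.7 + 68.37) = 14.3 V.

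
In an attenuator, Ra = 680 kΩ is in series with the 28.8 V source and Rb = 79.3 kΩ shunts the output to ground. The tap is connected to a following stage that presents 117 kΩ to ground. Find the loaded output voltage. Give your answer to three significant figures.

The load sits in parallel with Rb: Rb‖R_L = (79.3 × 117) / (79.3 + 117) = 47.26 kΩ.
V_out = 28.8 × 47.26 / (680 + 47.26) = 28.8 × 47.26/727.3 = 1.87 V.

V_out ≈ 1.87 V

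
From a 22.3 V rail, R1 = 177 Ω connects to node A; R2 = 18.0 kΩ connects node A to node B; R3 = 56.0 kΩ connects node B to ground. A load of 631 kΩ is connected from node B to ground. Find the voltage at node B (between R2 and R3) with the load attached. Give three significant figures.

V ≈ 16.5 V

At node B, R3 is in parallel with the load: R3‖R_L = 51440 Ω.
Below node A the resistance is R2 + (R3‖R_L) = 69440 Ω, so V_A = 22.3 × 69440/69610 = 22.24 V.
Then V_B = V_A × (R3‖R_L)/(R2 + R3‖R_L) = 22.24 × 51440/69440 = 16.5 V.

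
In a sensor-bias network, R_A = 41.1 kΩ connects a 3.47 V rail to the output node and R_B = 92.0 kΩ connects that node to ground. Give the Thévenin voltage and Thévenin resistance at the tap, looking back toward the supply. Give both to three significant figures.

V_th = 2.40 V, R_th = 28.4 kΩ

V_th is the open-circuit tap voltage: 3.47 × 92.0/(41.1 + 92.0) = 2.40 V.
With the supply zeroed, R_A and R_B appear in parallel from the tap: R_th = R_A‖R_B = (41.1 × 92.0)/133.1 = 28.4 kΩ.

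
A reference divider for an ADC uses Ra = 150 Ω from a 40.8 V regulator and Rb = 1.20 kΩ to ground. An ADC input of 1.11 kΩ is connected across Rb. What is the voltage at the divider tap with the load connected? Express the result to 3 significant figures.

V_out ≈ 32.4 V

The load sits in parallel with Rb: Rb‖R_L = (1200 × 1110) / (1200 + 1110) = 576.6 Ω.
V_out = 40.8 × 576.6 / (150 + 576.6) = 40.8 × 576.6/726.6 = 32.4 V.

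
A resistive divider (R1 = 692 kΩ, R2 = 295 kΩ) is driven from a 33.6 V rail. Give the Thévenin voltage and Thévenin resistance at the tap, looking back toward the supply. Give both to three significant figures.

V_th = 10.0 V, R_th = 207 kΩ

V_th is the open-circuit tap voltage: 33.6 × 295/(692 + 295) = 10.0 V.
With the supply zeroed, R1 and R2 appear in parallel from the tap: R_th = R1‖R2 = (692 × 295)/987.0 = 207 kΩ.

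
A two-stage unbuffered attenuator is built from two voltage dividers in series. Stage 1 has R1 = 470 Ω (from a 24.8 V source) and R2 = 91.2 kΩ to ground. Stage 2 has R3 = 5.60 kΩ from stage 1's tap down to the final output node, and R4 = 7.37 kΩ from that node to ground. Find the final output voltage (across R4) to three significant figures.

V_out ≈ 13.5 V

Stage 2 presents R3+R4 = 12970 Ω as a load on stage 1's tap.
Stage 1's lower leg becomes R2‖(R3+R4) = 11360 Ω, so V_mid = 24.8 × 11360/11830 = 23.81 V.
Stage 2 is itself unloaded: V_out = V_mid × R4/(R3+R4) = 23.81 × 7370/12970 = 13.5 V.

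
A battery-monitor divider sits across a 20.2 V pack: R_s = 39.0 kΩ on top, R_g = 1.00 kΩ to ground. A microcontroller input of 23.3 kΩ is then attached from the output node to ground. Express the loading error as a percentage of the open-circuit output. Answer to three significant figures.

The divider's output (Thévenin) resistance is R_s‖R_g = 0.9750 kΩ.
Fractional drop under load = R_th/(R_th + R_L) = 0.9750 / (0.9750 + 23.3) = 0.04016.
So the output falls by 4.02 %.

4.02 %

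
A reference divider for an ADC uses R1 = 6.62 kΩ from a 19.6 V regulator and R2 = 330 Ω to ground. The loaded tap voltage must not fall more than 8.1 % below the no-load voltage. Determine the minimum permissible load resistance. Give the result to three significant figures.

R_L(min) ≈ 3.57 kΩ

Output resistance R_th = R1‖R2 = (6620 × 330)/6950 = 314.3 Ω.
The fractional drop is R_th/(R_th + R_L); requiring this ≤ 0.0810 gives R_L ≥ R_th(1/0.0810 − 1) = 314.3 × 11.35 = 3.57 kΩ.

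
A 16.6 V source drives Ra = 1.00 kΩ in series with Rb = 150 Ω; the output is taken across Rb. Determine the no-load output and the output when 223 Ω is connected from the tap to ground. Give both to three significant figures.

Unloaded: 2.17 V; loaded: 1.37 V

Open-circuit: V = 16.6 × 150/(1000 + 150) = 2.17 V.
With the load, Rb becomes Rb‖R_L = 89.68 Ω, so V = 16.6 × 89.68/1090 = 1.37 V.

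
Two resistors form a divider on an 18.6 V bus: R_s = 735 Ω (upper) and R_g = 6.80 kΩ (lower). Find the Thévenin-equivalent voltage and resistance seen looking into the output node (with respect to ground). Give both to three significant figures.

V_th = 16.8 V, R_th = 663 Ω

V_th is the open-circuit tap voltage: 18.6 × 6800/(735 + 6800) = 16.8 V.
With the supply zeroed, R_s and R_g appear in parallel from the tap: R_th = R_s‖R_g = (735 × 6800)/7535 = 663 Ω.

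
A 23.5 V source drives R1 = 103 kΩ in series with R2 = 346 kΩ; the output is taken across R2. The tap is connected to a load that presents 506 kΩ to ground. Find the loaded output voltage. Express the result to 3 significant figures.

The load sits in parallel with R2: R2‖R_L = (346 × 506) / (346 + 506) = 205.5 kΩ.
V_out = 23.5 × 205.5 / (103 + 205.5) = 23.5 × 205.5/308.5 = 15.7 V.

V_out ≈ 15.7 V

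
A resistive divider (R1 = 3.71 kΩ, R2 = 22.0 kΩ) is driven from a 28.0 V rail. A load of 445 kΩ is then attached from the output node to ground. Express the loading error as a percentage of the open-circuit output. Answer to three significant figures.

The divider's output (Thévenin) resistance is R1‖R2 = 3.175 kΩ.
Fractional drop under load = R_th/(R_th + R_L) = 3.175 / (3.175 + 445) = 0.007083.
So the output falls by 0.708 %.

0.708 %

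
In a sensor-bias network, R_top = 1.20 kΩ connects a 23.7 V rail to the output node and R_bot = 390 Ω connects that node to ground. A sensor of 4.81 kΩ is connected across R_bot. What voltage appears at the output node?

V_out ≈ 5.48 V

The load sits in parallel with R_bot: R_bot‖R_L = (390 × 4810) / (390 + 4810) = 360.8 Ω.
V_out = 23.7 × 360.8 / (1200 + 360.8) = 23.7 × 360.8/1561 = 5.48 V.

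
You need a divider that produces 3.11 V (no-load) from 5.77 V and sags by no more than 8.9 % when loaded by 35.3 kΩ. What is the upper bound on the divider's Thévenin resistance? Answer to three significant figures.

Loading drop = R_th/(R_th + R_L) ≤ 0.0890, so R_th ≤ R_L · ε/(1−ε) = 35.3 kΩ × 0.0890/0.9110 = 3.45 kΩ.
(Any R1, R2 with R2/(R1+R2) = 0.539 and R1‖R2 ≤ 3.45 kΩ will meet the spec.)

R_th ≤ 3.45 kΩ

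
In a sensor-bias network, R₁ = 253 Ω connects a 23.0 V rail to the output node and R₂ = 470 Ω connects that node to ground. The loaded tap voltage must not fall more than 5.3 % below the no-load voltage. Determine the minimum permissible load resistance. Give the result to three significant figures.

R_L(min) ≈ 2.94 kΩ

Output resistance R_th = R₁‖R₂ = (253 × 470)/723.0 = 164.5 Ω.
The fractional drop is R_th/(R_th + R_L); requiring this ≤ 0.0530 gives R_L ≥ R_th(1/0.0530 − 1) = 164.5 × 17.87 = 2.94 kΩ.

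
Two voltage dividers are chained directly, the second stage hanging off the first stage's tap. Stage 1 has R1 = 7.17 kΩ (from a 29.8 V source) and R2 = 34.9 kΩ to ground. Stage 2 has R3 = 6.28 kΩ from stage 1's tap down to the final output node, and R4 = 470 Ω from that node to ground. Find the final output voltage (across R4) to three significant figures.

V_out ≈ 0.915 V

Stage 2 presents R3+R4 = 6750 Ω as a load on stage 1's tap.
Stage 1's lower leg becomes R2‖(R3+R4) = 5656 Ω, so V_mid = 29.8 × 5656/12830 = 13.14 V.
Stage 2 is itself unloaded: V_out = V_mid × R4/(R3+R4) = 13.14 × 470/6750 = 0.915 V.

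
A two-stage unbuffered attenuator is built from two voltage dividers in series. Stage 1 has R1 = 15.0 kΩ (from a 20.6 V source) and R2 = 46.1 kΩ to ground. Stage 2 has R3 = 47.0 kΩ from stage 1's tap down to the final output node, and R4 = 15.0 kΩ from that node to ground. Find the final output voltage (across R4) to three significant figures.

V_out ≈ 3.18 V

Stage 2 presents R3+R4 = 62.00 kΩ as a load on stage 1's tap.
Stage 1's lower leg becomes R2‖(R3+R4) = 26.44 kΩ, so V_mid = 20.6 × 26.44/41.44 = 13.14 V.
Stage 2 is itself unloaded: V_out = V_mid × R4/(R3+R4) = 13.14 × 15.0/62.00 = 3.18 V.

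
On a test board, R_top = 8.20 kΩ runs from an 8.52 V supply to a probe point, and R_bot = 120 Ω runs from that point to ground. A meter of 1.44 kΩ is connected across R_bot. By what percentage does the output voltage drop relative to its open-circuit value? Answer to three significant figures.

7.59 %

The divider's output (Thévenin) resistance is R_top‖R_bot = 118.3 Ω.
Fractional drop under load = R_th/(R_th + R_L) = 118.3 / (118.3 + 1440) = 0.07590.
So the output falls by 7.59 %.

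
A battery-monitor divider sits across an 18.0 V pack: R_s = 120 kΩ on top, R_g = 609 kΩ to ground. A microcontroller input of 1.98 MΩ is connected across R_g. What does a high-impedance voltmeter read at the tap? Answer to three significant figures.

V_out ≈ 14.3 V

The load sits in parallel with R_g: R_g‖R_L = (609 × 1980) / (609 + 1980) = 465.7 kΩ.
V_out = 18.0 × 465.7 / (120 + 465.7) = 18.0 × 465.7/585.7 = 14.3 V.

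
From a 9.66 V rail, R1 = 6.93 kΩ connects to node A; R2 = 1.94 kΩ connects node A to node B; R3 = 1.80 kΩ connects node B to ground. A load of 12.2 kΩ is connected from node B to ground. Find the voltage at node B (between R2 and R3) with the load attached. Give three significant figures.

At node B, R3 is in parallel with the load: R3‖R_L = 1.569 kΩ.
Below node A the resistance is R2 + (R3‖R_L) = 3.509 kΩ, so V_A = 9.66 × 3.509/10.44 = 3.247 V.
Then V_B = V_A × (R3‖R_L)/(R2 + R3‖R_L) = 3.247 × 1.569/3.509 = 1.45 V.

V ≈ 1.45 V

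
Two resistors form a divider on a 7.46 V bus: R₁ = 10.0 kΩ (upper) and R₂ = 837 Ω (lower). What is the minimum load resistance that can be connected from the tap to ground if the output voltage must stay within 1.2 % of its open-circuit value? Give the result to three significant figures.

R_L(min) ≈ 63.6 kΩ

Output resistance R_th = R₁‖R₂ = (10000 × 837)/10840 = 772.4 Ω.
The fractional drop is R_th/(R_th + R_L); requiring this ≤ 0.0120 gives R_L ≥ R_th(1/0.0120 − 1) = 772.4 × 82.33 = 63.6 kΩ.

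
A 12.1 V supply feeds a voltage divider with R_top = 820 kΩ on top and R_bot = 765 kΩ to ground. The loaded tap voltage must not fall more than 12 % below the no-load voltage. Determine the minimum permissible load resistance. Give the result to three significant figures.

R_L(min) ≈ 2.90 MΩ

Output resistance R_th = R_top‖R_bot = (820 × 765)/1585 = 395.8 kΩ.
The fractional drop is R_th/(R_th + R_L); requiring this ≤ 0.120 gives R_L ≥ R_th(1/0.120 − 1) = 395.8 × 7.333 = 2.90 MΩ.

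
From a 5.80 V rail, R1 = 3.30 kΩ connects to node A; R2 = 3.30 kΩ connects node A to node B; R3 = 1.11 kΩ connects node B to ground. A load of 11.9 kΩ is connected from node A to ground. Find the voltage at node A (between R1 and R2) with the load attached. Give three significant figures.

Below node A the series string R2+R3 = 4.410 kΩ sits in parallel with the 11.9 kΩ load: 3.218 kΩ.
V_A = 5.80 × 3.218/(3.30 + 3.218) = 2.86 V.

V ≈ 2.86 V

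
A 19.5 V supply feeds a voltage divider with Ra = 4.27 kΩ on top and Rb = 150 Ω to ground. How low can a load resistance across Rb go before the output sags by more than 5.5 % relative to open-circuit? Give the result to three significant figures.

Output resistance R_th = Ra‖Rb = (4270 × 150)/4420 = 144.9 Ω.
The fractional drop is R_th/(R_th + R_L); requiring this ≤ 0.0550 gives R_L ≥ R_th(1/0.0550 − 1) = 144.9 × 17.18 = 2.49 kΩ.

R_L(min) ≈ 2.49 kΩ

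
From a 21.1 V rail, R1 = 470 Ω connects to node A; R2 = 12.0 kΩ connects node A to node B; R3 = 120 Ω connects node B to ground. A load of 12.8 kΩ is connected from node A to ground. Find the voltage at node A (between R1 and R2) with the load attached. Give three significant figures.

V ≈ 19.6 V

Below node A the series string R2+R3 = 12120 Ω sits in parallel with the 12800 Ω load: 6225 Ω.
V_A = 21.1 × 6225/(470 + 6225) = 19.6 V.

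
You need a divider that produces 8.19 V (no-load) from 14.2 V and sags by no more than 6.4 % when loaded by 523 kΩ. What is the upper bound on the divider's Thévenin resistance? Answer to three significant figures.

R_th ≤ 35.8 kΩ

Loading drop = R_th/(R_th + R_L) ≤ 0.0640, so R_th ≤ R_L · ε/(1−ε) = 523 kΩ × 0.0640/0.9360 = 35.8 kΩ.
(Any R1, R2 with R2/(R1+R2) = 0.577 and R1‖R2 ≤ 35.8 kΩ will meet the spec.)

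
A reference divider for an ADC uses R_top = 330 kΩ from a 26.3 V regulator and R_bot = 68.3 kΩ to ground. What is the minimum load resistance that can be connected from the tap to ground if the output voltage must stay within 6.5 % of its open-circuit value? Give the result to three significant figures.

R_L(min) ≈ 814 kΩ

Output resistance R_th = R_top‖R_bot = (330 × 68.3)/398.3 = 56.59 kΩ.
The fractional drop is R_th/(R_th + R_L); requiring this ≤ 0.0650 gives R_L ≥ R_th(1/0.0650 − 1) = 56.59 × 14.38 = 814 kΩ.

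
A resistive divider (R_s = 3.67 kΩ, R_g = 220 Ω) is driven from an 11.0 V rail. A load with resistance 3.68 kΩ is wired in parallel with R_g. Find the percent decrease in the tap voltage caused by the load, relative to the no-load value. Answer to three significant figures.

The divider's output (Thévenin) resistance is R_s‖R_g = 207.6 Ω.
Fractional drop under load = R_th/(R_th + R_L) = 207.6 / (207.6 + 3680) = 0.05339.
So the output falls by 5.34 %.

5.34 %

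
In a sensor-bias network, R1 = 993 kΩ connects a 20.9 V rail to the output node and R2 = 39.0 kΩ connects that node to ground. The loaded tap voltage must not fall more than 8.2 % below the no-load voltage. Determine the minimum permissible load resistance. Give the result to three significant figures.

R_L(min) ≈ 420 kΩ

Output resistance R_th = R1‖R2 = (993 × 39.0)/1032 = 37.53 kΩ.
The fractional drop is R_th/(R_th + R_L); requiring this ≤ 0.0820 gives R_L ≥ R_th(1/0.0820 − 1) = 37.53 × 11.20 = 420 kΩ.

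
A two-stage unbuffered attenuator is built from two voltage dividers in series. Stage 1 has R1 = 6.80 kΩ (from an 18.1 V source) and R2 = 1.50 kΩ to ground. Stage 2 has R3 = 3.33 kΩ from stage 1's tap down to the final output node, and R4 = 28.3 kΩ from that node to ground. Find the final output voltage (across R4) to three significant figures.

Stage 2 presents R3+R4 = 31.63 kΩ as a load on stage 1's tap.
Stage 1's lower leg becomes R2‖(R3+R4) = 1.432 kΩ, so V_mid = 18.1 × 1.432/8.232 = 3.149 V.
Stage 2 is itself unloaded: V_out = V_mid × R4/(R3+R4) = 3.149 × 28.3/31.63 = 2.82 V.

V_out ≈ 2.82 V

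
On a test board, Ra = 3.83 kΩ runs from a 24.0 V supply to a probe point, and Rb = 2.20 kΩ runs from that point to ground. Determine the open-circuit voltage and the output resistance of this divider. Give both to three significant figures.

V_th = 8.76 V, R_th = 1.40 kΩ

V_th is the open-circuit tap voltage: 24.0 × 2.20/(3.83 + 2.20) = 8.76 V.
With the supply zeroed, Ra and Rb appear in parallel from the tap: R_th = Ra‖Rb = (3.83 × 2.20)/6.030 = 1.40 kΩ.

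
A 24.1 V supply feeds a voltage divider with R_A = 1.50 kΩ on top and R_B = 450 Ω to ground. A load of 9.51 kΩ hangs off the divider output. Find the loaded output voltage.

V_out ≈ 5.37 V

The load sits in parallel with R_B: R_B‖R_L = (450 × 9510) / (450 + 9510) = 429.7 Ω.
V_out = 24.1 × 429.7 / (1500 + 429.7) = 24.1 × 429.7/1930 = 5.37 V.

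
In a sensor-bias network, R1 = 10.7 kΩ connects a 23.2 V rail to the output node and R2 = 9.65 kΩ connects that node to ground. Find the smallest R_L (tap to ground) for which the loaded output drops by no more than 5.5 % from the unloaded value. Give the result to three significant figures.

Output resistance R_th = R1‖R2 = (10.7 × 9.65)/20.35 = 5.074 kΩ.
The fractional drop is R_th/(R_th + R_L); requiring this ≤ 0.0550 gives R_L ≥ R_th(1/0.0550 − 1) = 5.074 × 17.18 = 87.2 kΩ.

R_L(min) ≈ 87.2 kΩ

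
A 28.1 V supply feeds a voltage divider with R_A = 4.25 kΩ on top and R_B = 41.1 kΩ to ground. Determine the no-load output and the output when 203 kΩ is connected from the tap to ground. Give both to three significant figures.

Open-circuit: V = 28.1 × 41.1/(4.25 + 41.1) = 25.5 V.
With the load, R_B becomes R_B‖R_L = 34.18 kΩ, so V = 28.1 × 34.18/38.43 = 25.0 V.

Unloaded: 25.5 V; loaded: 25.0 V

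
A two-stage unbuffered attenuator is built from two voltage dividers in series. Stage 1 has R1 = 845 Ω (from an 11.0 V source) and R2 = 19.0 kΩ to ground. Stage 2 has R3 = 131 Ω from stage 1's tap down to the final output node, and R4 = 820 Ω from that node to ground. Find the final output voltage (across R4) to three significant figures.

Stage 2 presents R3+R4 = 951.0 Ω as a load on stage 1's tap.
Stage 1's lower leg becomes R2‖(R3+R4) = 905.7 Ω, so V_mid = 11.0 × 905.7/1751 = 5.691 V.
Stage 2 is itself unloaded: V_out = V_mid × R4/(R3+R4) = 5.691 × 820/951.0 = 4.91 V.

V_out ≈ 4.91 V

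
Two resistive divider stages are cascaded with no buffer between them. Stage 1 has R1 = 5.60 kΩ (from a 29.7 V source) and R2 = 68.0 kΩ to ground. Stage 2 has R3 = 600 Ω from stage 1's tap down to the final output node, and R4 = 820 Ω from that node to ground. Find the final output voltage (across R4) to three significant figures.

Stage 2 presents R3+R4 = 1420 Ω as a load on stage 1's tap.
Stage 1's lower leg becomes R2‖(R3+R4) = 1391 Ω, so V_mid = 29.7 × 1391/6991 = 5.909 V.
Stage 2 is itself unloaded: V_out = V_mid × R4/(R3+R4) = 5.909 × 820/1420 = 3.41 V.

V_out ≈ 3.41 V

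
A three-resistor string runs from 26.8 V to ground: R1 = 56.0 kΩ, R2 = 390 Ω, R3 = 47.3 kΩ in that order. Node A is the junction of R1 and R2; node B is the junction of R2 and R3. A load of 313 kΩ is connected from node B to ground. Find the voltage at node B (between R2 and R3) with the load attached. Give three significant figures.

At node B, R3 is in parallel with the load: R3‖R_L = 41090 Ω.
Below node A the resistance is R2 + (R3‖R_L) = 41480 Ω, so V_A = 26.8 × 41480/97480 = 11.40 V.
Then V_B = V_A × (R3‖R_L)/(R2 + R3‖R_L) = 11.40 × 41090/41480 = 11.3 V.

V ≈ 11.3 V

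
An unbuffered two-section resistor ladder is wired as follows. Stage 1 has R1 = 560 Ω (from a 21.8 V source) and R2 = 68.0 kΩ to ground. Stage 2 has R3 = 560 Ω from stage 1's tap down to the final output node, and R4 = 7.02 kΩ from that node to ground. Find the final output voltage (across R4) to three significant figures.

Stage 2 presents R3+R4 = 7580 Ω as a load on stage 1's tap.
Stage 1's lower leg becomes R2‖(R3+R4) = 6820 Ω, so V_mid = 21.8 × 6820/7380 = 20.15 V.
Stage 2 is itself unloaded: V_out = V_mid × R4/(R3+R4) = 20.15 × 7020/7580 = 18.7 V.

V_out ≈ 18.7 V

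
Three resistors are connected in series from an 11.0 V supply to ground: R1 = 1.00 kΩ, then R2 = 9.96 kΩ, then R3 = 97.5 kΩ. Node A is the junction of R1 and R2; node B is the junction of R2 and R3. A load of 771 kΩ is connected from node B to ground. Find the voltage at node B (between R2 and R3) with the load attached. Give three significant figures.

V ≈ 9.76 V

At node B, R3 is in parallel with the load: R3‖R_L = 86.55 kΩ.
Below node A the resistance is R2 + (R3‖R_L) = 96.51 kΩ, so V_A = 11.0 × 96.51/97.51 = 10.89 V.
Then V_B = V_A × (R3‖R_L)/(R2 + R3‖R_L) = 10.89 × 86.55/96.51 = 9.76 V.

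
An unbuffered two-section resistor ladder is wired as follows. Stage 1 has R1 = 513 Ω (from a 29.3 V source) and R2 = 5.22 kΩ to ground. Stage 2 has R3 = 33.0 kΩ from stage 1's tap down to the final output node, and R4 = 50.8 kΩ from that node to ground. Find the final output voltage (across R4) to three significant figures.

V_out ≈ 16.1 V

Stage 2 presents R3+R4 = 83800 Ω as a load on stage 1's tap.
Stage 1's lower leg becomes R2‖(R3+R4) = 4914 Ω, so V_mid = 29.3 × 4914/5427 = 26.53 V.
Stage 2 is itself unloaded: V_out = V_mid × R4/(R3+R4) = 26.53 × 50800/83800 = 16.1 V.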